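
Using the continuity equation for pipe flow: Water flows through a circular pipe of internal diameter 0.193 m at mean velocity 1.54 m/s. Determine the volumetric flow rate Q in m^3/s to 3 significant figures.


Approach: apply the continuity equation for pipe flow, Q = A * v with A = pi*(D/2)^2.
A = pi*(0.193/2)^2 = 0.029255 m^2
Q = 0.029255 * 1.54 = 0.0451 m^3/s
Therefore the volumetric flow rate Q = 0.0451 m^3/s.


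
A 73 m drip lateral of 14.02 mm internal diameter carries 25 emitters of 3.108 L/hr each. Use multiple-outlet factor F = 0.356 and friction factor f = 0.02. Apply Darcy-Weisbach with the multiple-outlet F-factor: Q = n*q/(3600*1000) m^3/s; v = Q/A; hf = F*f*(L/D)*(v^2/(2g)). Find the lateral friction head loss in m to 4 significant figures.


Q = 25*3.108/(3600*1000) = 2.15833e-05 m^3/s
A = pi*(14.02e-3/2)^2 = 1.54378e-04 m^2, so v = Q/A = 0.139808 m/s
hf = 0.356*0.02*(73/0.01402)*(0.139808^2/(2*9.81)) = 0.03693 m
Therefore the lateral friction head loss = 0.03693 m.


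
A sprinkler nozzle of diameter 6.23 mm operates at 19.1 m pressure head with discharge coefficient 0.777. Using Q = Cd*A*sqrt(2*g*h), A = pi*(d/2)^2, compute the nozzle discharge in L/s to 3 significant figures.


A = pi*(6.23e-3/2)^2 = 3.0484e-05 m^2
Q = 0.777 * 3.0484e-05 * sqrt(2*9.81*19.1) * 1000 = 0.459 L/s
Therefore the nozzle discharge = 0.459 L/s.


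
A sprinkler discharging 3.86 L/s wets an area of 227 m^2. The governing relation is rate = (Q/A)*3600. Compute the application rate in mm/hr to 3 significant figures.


rate = (3.86 / 227) * 3600 = 61.2 mm/hr
Therefore the application rate = 61.2 mm/hr.


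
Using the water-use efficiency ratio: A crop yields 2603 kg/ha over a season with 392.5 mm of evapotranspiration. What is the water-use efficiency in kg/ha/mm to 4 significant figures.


Approach: apply the water-use efficiency ratio, WUE = yield/ET.
WUE = 2603 / 392.5 = 6.632 kg/ha/mm
Therefore the water-use efficiency = 6.632 kg/ha/mm.


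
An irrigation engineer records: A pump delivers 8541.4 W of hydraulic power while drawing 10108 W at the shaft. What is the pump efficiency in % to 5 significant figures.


Approach: apply the efficiency ratio, eta = (P_out/P_in)*100.
eta = (8541.4 / 10108) * 100 = 84.501 %
Therefore the pump efficiency = 84.501 %.


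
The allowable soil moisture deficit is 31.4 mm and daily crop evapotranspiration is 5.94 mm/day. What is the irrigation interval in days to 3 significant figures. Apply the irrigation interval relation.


Approach: apply the irrigation interval relation, interval = SMD / ETc.
interval = 31.4 / 5.94 = 5.29 days
Therefore the irrigation interval = 5.29 days.


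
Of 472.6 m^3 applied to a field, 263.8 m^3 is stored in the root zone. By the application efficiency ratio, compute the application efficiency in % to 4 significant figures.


Approach: apply the application efficiency ratio, Ea = (stored/applied)*100.
Ea = (263.8/472.6)*100 = 55.82 %
Therefore the application efficiency = 55.82 %.


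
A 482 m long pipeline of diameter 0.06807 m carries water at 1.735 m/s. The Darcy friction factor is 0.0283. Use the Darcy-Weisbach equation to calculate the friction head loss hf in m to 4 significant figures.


Approach: apply the Darcy-Weisbach equation, hf = f*(L/D)*(v^2/(2g)).
hf = 0.0283 * (482/0.06807) * (1.735^2 / (2*9.81))
hf = 30.75 m
Therefore the friction head loss hf = 30.75 m.


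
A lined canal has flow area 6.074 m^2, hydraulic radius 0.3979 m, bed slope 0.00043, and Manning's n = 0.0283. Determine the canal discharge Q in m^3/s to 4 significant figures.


Approach: apply Manning's equation, Q = (1/n)*A*R^(2/3)*S^(1/2).
Q = (1/0.0283) * 6.074 * 0.3979^(2/3) * 0.00043^(1/2) = 2.408 m^3/s
Therefore the canal discharge Q = 2.408 m^3/s.


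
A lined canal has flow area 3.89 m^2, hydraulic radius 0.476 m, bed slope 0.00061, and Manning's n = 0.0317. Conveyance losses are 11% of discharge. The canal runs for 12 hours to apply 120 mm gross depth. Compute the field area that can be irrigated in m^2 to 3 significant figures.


Approach: apply Manning's equation with a conveyance and depth budget, Q = (1/n)*A*R^(2/3)*S^(1/2); Q_field = Q*(1-loss); Area = Q_field*t/(d/1000).
Step 1 — canal discharge (Manning's equation):
  Q = (1/0.0317) * 3.89 * 0.476^(2/3) * 0.00061^(1/2) = 1.8477 m^3/s
Step 2 — delivered flow: Q_field = 1.8477*(1 - 11/100) = 1.6444 m^3/s
Step 3 — volume delivered: V = 1.6444 * 12*3600 = 71040 m^3
Step 4 — area served: A = V / (depth/1000) = 71040 / 0.12 = 592000 m^2
Therefore the field area that can be irrigated = 592000 m^2.


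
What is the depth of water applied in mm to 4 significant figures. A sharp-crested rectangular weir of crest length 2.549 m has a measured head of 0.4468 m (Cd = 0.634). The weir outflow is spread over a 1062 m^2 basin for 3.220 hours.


Approach: apply the rectangular weir equation with a volume-to-depth conversion, Q = (2/3)*Cd*L*sqrt(2g)*H^1.5; d = Q*t/A * 1000.
Step 1 — weir discharge:
  Q = (2/3)*0.634*2.549*sqrt(2*9.81)*0.4468^1.5 = 1.42524 m^3/s
Step 2 — volume: V = 1.42524 * 3.220*3600 = 16521.3 m^3
Step 3 — depth: d = V/A * 1000 = 16521.3/1062 * 1000 = 15560 mm
Therefore the depth of water applied = 15560 mm.


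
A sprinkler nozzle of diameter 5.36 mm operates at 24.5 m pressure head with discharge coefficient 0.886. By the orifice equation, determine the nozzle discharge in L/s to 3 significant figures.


Approach: apply the orifice equation, Q = Cd*A*sqrt(2*g*h), A = pi*(d/2)^2.
A = pi*(5.36e-3/2)^2 = 2.2564e-05 m^2
Q = 0.886 * 2.2564e-05 * sqrt(2*9.81*24.5) * 1000 = 0.438 L/s
Therefore the nozzle discharge = 0.438 L/s.


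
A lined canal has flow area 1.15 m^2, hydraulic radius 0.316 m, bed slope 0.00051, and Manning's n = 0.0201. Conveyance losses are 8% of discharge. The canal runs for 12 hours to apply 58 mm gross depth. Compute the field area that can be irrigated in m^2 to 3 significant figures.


Approach: apply Manning's equation with a conveyance and depth budget, Q = (1/n)*A*R^(2/3)*S^(1/2); Q_field = Q*(1-loss); Area = Q_field*t/(d/1000).
Step 1 — canal discharge (Manning's equation):
  Q = (1/0.0201) * 1.15 * 0.316^(2/3) * 0.00051^(1/2) = 0.59944 m^3/s
Step 2 — delivered flow: Q_field = 0.59944*(1 - 8/100) = 0.55148 m^3/s
Step 3 — volume delivered: V = 0.55148 * 12*3600 = 23824 m^3
Step 4 — area served: A = V / (depth/1000) = 23824 / 0.058 = 411000 m^2
Therefore the field area that can be irrigated = 411000 m^2.


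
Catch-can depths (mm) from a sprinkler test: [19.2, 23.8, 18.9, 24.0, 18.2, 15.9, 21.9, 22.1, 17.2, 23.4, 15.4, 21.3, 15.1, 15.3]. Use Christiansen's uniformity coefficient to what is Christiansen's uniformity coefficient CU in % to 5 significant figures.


Approach: apply Christiansen's uniformity coefficient, CU = (1 - mean_abs_deviation/mean)*100.
mean = 19.40714 mm
mean |d_i - mean| = 2.865306 mm
CU = (1 - 2.865306/19.40714)*100 = 85.236 %
Therefore Christiansen's uniformity coefficient CU = 85.236 %.


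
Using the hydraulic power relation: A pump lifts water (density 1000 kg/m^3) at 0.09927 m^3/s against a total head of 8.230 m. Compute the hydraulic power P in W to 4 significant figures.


Approach: apply the hydraulic power relation, P = rho*g*Q*H.
P = 1000 * 9.81 * 0.09927 * 8.230 = 8015 W
Therefore the hydraulic power P = 8015 W.


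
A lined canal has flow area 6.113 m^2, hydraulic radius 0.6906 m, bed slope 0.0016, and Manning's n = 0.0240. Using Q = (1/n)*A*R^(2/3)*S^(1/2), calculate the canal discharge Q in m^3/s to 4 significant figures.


Q = (1/0.0240) * 6.113 * 0.6906^(2/3) * 0.0016^(1/2) = 7.960 m^3/s
Therefore the canal discharge Q = 7.960 m^3/s.


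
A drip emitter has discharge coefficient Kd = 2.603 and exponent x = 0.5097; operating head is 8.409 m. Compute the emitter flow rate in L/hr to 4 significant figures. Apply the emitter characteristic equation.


Approach: apply the emitter characteristic equation, q = Kd * h^x.
q = 2.603 * 8.409^0.5097 = 7.706 L/hr
Therefore the emitter flow rate = 7.706 L/hr.


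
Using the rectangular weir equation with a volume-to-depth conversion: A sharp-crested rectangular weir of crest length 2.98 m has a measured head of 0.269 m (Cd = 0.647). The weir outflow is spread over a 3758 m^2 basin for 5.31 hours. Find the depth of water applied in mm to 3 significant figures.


Approach: apply the rectangular weir equation with a volume-to-depth conversion, Q = (2/3)*Cd*L*sqrt(2g)*H^1.5; d = Q*t/A * 1000.
Step 1 — weir discharge:
  Q = (2/3)*0.647*2.98*sqrt(2*9.81)*0.269^1.5 = 0.79434 m^3/s
Step 2 — volume: V = 0.79434 * 5.31*3600 = 15185 m^3
Step 3 — depth: d = V/A * 1000 = 15185/3758 * 1000 = 4040 mm
Therefore the depth of water applied = 4040 mm.


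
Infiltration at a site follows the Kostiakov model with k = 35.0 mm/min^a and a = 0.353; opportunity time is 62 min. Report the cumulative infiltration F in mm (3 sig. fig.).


Approach: apply the Kostiakov infiltration equation, F = k*t^a.
F = 35.0 * 62^0.353 = 150 mm
Therefore the cumulative infiltration F = 150 mm.


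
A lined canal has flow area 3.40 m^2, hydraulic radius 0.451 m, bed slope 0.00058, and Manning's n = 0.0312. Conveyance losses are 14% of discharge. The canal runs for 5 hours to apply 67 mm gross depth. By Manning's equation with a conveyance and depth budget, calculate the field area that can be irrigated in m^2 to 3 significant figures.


Approach: apply Manning's equation with a conveyance and depth budget, Q = (1/n)*A*R^(2/3)*S^(1/2); Q_field = Q*(1-loss); Area = Q_field*t/(d/1000).
Step 1 — canal discharge (Manning's equation):
  Q = (1/0.0312) * 3.40 * 0.451^(2/3) * 0.00058^(1/2) = 1.5434 m^3/s
Step 2 — delivered flow: Q_field = 1.5434*(1 - 14/100) = 1.3274 m^3/s
Step 3 — volume delivered: V = 1.3274 * 5*3600 = 23892 m^3
Step 4 — area served: A = V / (depth/1000) = 23892 / 0.067 = 357000 m^2
Therefore the field area that can be irrigated = 357000 m^2.


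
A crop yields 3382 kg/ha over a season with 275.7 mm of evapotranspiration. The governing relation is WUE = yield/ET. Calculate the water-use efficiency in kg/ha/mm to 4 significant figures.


WUE = 3382 / 275.7 = 12.27 kg/ha/mm
Therefore the water-use efficiency = 12.27 kg/ha/mm.


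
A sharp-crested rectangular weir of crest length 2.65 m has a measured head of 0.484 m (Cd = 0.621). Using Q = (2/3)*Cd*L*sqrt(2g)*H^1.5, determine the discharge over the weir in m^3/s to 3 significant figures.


Q = (2/3)*0.621*2.65*sqrt(2*9.81)*0.484^1.5 = 1.64 m^3/s
Therefore the discharge over the weir = 1.64 m^3/s.


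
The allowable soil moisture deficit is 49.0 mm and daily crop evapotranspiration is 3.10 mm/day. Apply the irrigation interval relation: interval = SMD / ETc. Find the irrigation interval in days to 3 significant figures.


interval = 49.0 / 3.10 = 15.8 days
Therefore the irrigation interval = 15.8 days.


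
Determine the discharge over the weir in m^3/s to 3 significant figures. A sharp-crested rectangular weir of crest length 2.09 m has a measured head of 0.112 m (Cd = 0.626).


Approach: apply the rectangular weir equation, Q = (2/3)*Cd*L*sqrt(2g)*H^1.5.
Q = (2/3)*0.626*2.09*sqrt(2*9.81)*0.112^1.5 = 0.145 m^3/s
Therefore the discharge over the weir = 0.145 m^3/s.


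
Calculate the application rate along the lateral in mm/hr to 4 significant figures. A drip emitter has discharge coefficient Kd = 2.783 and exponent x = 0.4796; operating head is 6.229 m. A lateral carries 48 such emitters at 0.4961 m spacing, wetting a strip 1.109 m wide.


Approach: apply the emitter equation with a lateral mass balance, q = Kd*h^x; Q = n*q; rate = Q/(n*spacing*width).
Step 1 — single emitter flow (q = Kd*h^x):
  q = 2.783 * 6.229^0.4796 = 6.69139 L/hr
Step 2 — total lateral flow: Q = 48 * 6.69139 = 321.187 L/hr
Step 3 — wetted area: A = 48 * 0.4961 * 1.109 = 26.4084 m^2
Step 4 — application rate: Q/A = 321.187/26.4084 = 12.16 mm/hr
Therefore the application rate along the lateral = 12.16 mm/hr.


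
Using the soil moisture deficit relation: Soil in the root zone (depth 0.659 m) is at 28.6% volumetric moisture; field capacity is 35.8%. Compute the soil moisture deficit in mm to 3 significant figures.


Approach: apply the soil moisture deficit relation, SMD = (FC - theta)/100 * depth * 1000.
SMD = (35.8 - 28.6)/100 * 0.659 * 1000 = 47.4 mm
Therefore the soil moisture deficit = 47.4 mm.


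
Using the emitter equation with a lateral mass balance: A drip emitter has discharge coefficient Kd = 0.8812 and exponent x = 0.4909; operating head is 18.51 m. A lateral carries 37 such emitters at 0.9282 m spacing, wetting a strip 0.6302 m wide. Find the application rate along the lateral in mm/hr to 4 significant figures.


Approach: apply the emitter equation with a lateral mass balance, q = Kd*h^x; Q = n*q; rate = Q/(n*spacing*width).
Step 1 — single emitter flow (q = Kd*h^x):
  q = 0.8812 * 18.51^0.4909 = 3.69185 L/hr
Step 2 — total lateral flow: Q = 37 * 3.69185 = 136.599 L/hr
Step 3 — wetted area: A = 37 * 0.9282 * 0.6302 = 21.6432 m^2
Step 4 — application rate: Q/A = 136.599/21.6432 = 6.311 mm/hr
Therefore the application rate along the lateral = 6.311 mm/hr.


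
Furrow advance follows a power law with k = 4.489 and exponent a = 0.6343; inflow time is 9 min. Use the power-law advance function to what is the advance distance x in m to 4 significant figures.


Approach: apply the power-law advance function, x = k*t^a.
x = 4.489 * 9^0.6343 = 18.09 m
Therefore the advance distance x = 18.09 m.


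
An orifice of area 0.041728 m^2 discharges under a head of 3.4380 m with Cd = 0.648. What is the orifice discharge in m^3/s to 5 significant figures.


Approach: apply the orifice equation, Q = Cd*A*sqrt(2*g*h).
Q = 0.648 * 0.041728 * sqrt(2*9.81*3.4380) = 0.22208 m^3/s
Therefore the orifice discharge = 0.22208 m^3/s.


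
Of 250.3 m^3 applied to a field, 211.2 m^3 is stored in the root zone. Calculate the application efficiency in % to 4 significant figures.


Approach: apply the application efficiency ratio, Ea = (stored/applied)*100.
Ea = (211.2/250.3)*100 = 84.38 %
Therefore the application efficiency = 84.38 %.


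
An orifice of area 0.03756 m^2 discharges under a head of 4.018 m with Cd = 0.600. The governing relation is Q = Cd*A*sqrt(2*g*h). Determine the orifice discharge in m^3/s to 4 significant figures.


Q = 0.600 * 0.03756 * sqrt(2*9.81*4.018) = 0.2001 m^3/s
Therefore the orifice discharge = 0.2001 m^3/s.


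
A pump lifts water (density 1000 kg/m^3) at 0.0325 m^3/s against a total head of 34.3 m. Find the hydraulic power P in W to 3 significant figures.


Approach: apply the hydraulic power relation, P = rho*g*Q*H.
P = 1000 * 9.81 * 0.0325 * 34.3 = 10900 W
Therefore the hydraulic power P = 10900 W.


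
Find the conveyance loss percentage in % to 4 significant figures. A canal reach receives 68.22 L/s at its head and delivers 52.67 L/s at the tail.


Approach: apply the conveyance loss ratio, loss% = ((Q_head - Q_tail)/Q_head)*100.
loss = ((68.22 - 52.67)/68.22)*100 = 22.79 %
Therefore the conveyance loss percentage = 22.79 %.


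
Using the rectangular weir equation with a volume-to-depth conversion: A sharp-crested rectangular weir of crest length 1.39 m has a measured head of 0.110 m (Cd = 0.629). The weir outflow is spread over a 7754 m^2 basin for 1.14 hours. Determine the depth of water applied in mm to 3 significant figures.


Approach: apply the rectangular weir equation with a volume-to-depth conversion, Q = (2/3)*Cd*L*sqrt(2g)*H^1.5; d = Q*t/A * 1000.
Step 1 — weir discharge:
  Q = (2/3)*0.629*1.39*sqrt(2*9.81)*0.110^1.5 = 0.094192 m^3/s
Step 2 — volume: V = 0.094192 * 1.14*3600 = 386.56 m^3
Step 3 — depth: d = V/A * 1000 = 386.56/7754 * 1000 = 49.9 mm
Therefore the depth of water applied = 49.9 mm.


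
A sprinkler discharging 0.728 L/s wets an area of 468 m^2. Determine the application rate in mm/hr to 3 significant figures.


Approach: apply the application rate relation, rate = (Q/A)*3600.
rate = (0.728 / 468) * 3600 = 5.60 mm/hr
Therefore the application rate = 5.60 mm/hr.


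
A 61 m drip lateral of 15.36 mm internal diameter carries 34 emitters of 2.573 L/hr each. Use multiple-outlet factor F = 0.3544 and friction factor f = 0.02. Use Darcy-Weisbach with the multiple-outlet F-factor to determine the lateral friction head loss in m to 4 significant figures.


Approach: apply Darcy-Weisbach with the multiple-outlet F-factor, Q = n*q/(3600*1000) m^3/s; v = Q/A; hf = F*f*(L/D)*(v^2/(2g)).
Q = 34*2.573/(3600*1000) = 2.43006e-05 m^3/s
A = pi*(15.36e-3/2)^2 = 1.85299e-04 m^2, so v = Q/A = 0.131143 m/s
hf = 0.3544*0.02*(61/0.01536)*(0.131143^2/(2*9.81)) = 0.02467 m
Therefore the lateral friction head loss = 0.02467 m.


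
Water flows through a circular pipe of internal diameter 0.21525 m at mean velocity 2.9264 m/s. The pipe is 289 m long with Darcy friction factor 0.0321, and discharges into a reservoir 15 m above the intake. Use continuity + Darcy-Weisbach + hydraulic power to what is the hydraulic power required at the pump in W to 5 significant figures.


Approach: apply continuity + Darcy-Weisbach + hydraulic power, Q = A*v; hf = f*(L/D)*(v^2/(2g)); H = static + hf; P = rho*g*Q*H.
Step 1 — flow rate (continuity, Q = A*v):
  A = pi*(0.21525/2)^2 = 0.03638951 m^2
  Q = 0.03638951 * 2.9264 = 0.1064903 m^3/s
Step 2 — friction head loss (Darcy-Weisbach):
  hf = 0.0321 * (289/0.21525) * (2.9264^2 / (2*9.81))
  hf = 18.81170 m
Step 3 — total head: H = 15 + 18.81170 = 33.81170 m
Step 4 — hydraulic power (P = rho*g*Q*H):
  P = 1000 * 9.81 * 0.1064903 * 33.81170 = 35322 W
Therefore the hydraulic power required at the pump = 35322 W.


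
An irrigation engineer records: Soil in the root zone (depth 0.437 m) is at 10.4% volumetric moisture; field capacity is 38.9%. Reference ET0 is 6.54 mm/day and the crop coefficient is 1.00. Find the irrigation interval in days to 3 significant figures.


Approach: apply soil-water budget scheduling, SMD = (FC-theta)/100*depth*1000; ETc = ET0*Kc; interval = SMD/ETc.
Step 1 — soil moisture deficit:
  SMD = (38.9 - 10.4)/100 * 0.437 * 1000 = 124.54 mm
Step 2 — daily crop ET (ETc = ET0*Kc):
  ETc = 6.54 * 1.00 = 6.5400 mm/day
Step 3 — irrigation interval (SMD/ETc):
  interval = 124.54 / 6.5400 = 19.0 days
Therefore the irrigation interval = 19.0 days.


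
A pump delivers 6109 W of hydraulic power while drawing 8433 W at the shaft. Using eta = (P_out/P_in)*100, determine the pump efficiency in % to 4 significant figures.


eta = (6109 / 8433) * 100 = 72.44 %
Therefore the pump efficiency = 72.44 %.


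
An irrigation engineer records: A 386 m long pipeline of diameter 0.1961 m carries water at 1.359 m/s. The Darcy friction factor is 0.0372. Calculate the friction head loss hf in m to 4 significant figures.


Approach: apply the Darcy-Weisbach equation, hf = f*(L/D)*(v^2/(2g)).
hf = 0.0372 * (386/0.1961) * (1.359^2 / (2*9.81))
hf = 6.893 m
Therefore the friction head loss hf = 6.893 m.


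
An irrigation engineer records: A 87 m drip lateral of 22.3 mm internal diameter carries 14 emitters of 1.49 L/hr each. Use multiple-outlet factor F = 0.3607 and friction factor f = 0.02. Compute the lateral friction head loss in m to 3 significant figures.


Approach: apply Darcy-Weisbach with the multiple-outlet F-factor, Q = n*q/(3600*1000) m^3/s; v = Q/A; hf = F*f*(L/D)*(v^2/(2g)).
Q = 14*1.49/(3600*1000) = 5.7944e-06 m^3/s
A = pi*(22.3e-3/2)^2 = 3.9057e-04 m^2, so v = Q/A = 0.014836 m/s
hf = 0.3607*0.02*(87/0.0223)*(0.014836^2/(2*9.81)) = 0.000316 m
Therefore the lateral friction head loss = 0.000316 m.


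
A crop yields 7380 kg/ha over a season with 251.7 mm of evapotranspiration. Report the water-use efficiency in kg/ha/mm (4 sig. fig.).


Approach: apply the water-use efficiency ratio, WUE = yield/ET.
WUE = 7380 / 251.7 = 29.32 kg/ha/mm
Therefore the water-use efficiency = 29.32 kg/ha/mm.


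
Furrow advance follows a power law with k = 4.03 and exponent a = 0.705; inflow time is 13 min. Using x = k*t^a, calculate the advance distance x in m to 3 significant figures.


x = 4.03 * 13^0.705 = 24.6 m
Therefore the advance distance x = 24.6 m.


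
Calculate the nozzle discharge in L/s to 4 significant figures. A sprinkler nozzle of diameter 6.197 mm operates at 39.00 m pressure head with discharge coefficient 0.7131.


Approach: apply the orifice equation, Q = Cd*A*sqrt(2*g*h), A = pi*(d/2)^2.
A = pi*(6.197e-3/2)^2 = 3.01615e-05 m^2
Q = 0.7131 * 3.01615e-05 * sqrt(2*9.81*39.00) * 1000 = 0.5950 L/s
Therefore the nozzle discharge = 0.5950 L/s.


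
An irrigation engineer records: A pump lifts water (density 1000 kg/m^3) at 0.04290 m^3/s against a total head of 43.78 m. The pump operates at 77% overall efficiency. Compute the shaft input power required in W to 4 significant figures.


Approach: apply hydraulic power then efficiency conversion, P = rho*g*Q*H; P_in = P/eta.
Step 1 — hydraulic power (P = rho*g*Q*H):
  P = 1000 * 9.81 * 0.04290 * 43.78 = 18424.8 W
Step 2 — input power: P_in = P/eta = 18424.8 / 0.77 = 23930 W
Therefore the shaft input power required = 23930 W.


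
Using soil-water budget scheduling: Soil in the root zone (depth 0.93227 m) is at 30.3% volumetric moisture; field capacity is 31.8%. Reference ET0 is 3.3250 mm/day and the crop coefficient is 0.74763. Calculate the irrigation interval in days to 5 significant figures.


Approach: apply soil-water budget scheduling, SMD = (FC-theta)/100*depth*1000; ETc = ET0*Kc; interval = SMD/ETc.
Step 1 — soil moisture deficit:
  SMD = (31.8 - 30.3)/100 * 0.93227 * 1000 = 13.98405 mm
Step 2 — daily crop ET (ETc = ET0*Kc):
  ETc = 3.3250 * 0.74763 = 2.485870 mm/day
Step 3 — irrigation interval (SMD/ETc):
  interval = 13.98405 / 2.485870 = 5.6254 days
Therefore the irrigation interval = 5.6254 days.


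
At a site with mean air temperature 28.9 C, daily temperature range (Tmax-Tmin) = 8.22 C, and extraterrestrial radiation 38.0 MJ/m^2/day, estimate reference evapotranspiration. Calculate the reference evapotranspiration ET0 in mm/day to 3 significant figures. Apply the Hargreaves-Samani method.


Approach: apply the Hargreaves-Samani method, ET0 = 0.0023*(Tmean+17.8)*sqrt(Tmax-Tmin)*0.408*Ra.
ET0 = 0.0023*(28.9+17.8)*sqrt(8.22)*0.408*38.0 = 4.77 mm/day
Therefore the reference evapotranspiration ET0 = 4.77 mm/day.


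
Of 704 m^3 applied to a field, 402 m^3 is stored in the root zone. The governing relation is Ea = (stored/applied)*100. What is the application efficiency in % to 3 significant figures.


Ea = (402/704)*100 = 57.1 %
Therefore the application efficiency = 57.1 %.


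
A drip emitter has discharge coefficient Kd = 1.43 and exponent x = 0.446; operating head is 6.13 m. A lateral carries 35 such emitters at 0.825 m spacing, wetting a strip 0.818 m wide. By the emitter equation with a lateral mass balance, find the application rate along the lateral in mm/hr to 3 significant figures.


Approach: apply the emitter equation with a lateral mass balance, q = Kd*h^x; Q = n*q; rate = Q/(n*spacing*width).
Step 1 — single emitter flow (q = Kd*h^x):
  q = 1.43 * 6.13^0.446 = 3.2103 L/hr
Step 2 — total lateral flow: Q = 35 * 3.2103 = 112.36 L/hr
Step 3 — wetted area: A = 35 * 0.825 * 0.818 = 23.620 m^2
Step 4 — application rate: Q/A = 112.36/23.620 = 4.76 mm/hr
Therefore the application rate along the lateral = 4.76 mm/hr.


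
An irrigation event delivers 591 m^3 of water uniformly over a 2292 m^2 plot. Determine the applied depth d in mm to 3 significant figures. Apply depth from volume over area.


Approach: apply depth from volume over area, d = (V/A)*1000.
d = (591 / 2292) * 1000 = 258 mm
Therefore the applied depth d = 258 mm.


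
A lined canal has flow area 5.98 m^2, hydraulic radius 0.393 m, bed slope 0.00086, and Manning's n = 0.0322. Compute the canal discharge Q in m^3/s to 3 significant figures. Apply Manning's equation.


Approach: apply Manning's equation, Q = (1/n)*A*R^(2/3)*S^(1/2).
Q = (1/0.0322) * 5.98 * 0.393^(2/3) * 0.00086^(1/2) = 2.92 m^3/s
Therefore the canal discharge Q = 2.92 m^3/s.


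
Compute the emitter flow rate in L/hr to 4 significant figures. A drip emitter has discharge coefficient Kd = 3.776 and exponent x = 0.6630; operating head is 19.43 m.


Approach: apply the emitter characteristic equation, q = Kd * h^x.
q = 3.776 * 19.43^0.6630 = 27.00 L/hr
Therefore the emitter flow rate = 27.00 L/hr.


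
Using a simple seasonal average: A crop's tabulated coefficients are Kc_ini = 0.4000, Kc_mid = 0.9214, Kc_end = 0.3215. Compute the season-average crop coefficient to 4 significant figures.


Approach: apply a simple seasonal average, Kc_avg = (Kc_ini + Kc_mid + Kc_end)/3.
Kc_avg = (0.4000 + 0.9214 + 0.3215)/3 = 0.5476
Therefore the season-average crop coefficient = 0.5476.


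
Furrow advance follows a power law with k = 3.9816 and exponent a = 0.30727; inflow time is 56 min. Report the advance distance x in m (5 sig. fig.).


Approach: apply the power-law advance function, x = k*t^a.
x = 3.9816 * 56^0.30727 = 13.716 m
Therefore the advance distance x = 13.716 m.


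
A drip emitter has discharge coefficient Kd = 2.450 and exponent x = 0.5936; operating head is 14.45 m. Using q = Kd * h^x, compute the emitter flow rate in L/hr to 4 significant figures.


q = 2.450 * 14.45^0.5936 = 11.96 L/hr
Therefore the emitter flow rate = 11.96 L/hr.


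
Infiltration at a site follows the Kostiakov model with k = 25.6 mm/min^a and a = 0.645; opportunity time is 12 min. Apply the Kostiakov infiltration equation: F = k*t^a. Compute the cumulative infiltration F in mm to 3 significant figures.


F = 25.6 * 12^0.645 = 127 mm
Therefore the cumulative infiltration F = 127 mm.


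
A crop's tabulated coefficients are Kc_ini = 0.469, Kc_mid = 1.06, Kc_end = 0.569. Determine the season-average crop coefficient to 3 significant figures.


Approach: apply a simple seasonal average, Kc_avg = (Kc_ini + Kc_mid + Kc_end)/3.
Kc_avg = (0.469 + 1.06 + 0.569)/3 = 0.699
Therefore the season-average crop coefficient = 0.699.


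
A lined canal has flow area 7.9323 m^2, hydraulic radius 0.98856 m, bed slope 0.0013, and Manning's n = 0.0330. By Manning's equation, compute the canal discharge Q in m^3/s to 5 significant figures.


Approach: apply Manning's equation, Q = (1/n)*A*R^(2/3)*S^(1/2).
Q = (1/0.0330) * 7.9323 * 0.98856^(2/3) * 0.0013^(1/2) = 8.6005 m^3/s
Therefore the canal discharge Q = 8.6005 m^3/s.


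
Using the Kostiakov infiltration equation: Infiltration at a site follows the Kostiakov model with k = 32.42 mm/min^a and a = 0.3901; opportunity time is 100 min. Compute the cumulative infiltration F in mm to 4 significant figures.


Approach: apply the Kostiakov infiltration equation, F = k*t^a.
F = 32.42 * 100^0.3901 = 195.4 mm
Therefore the cumulative infiltration F = 195.4 mm.


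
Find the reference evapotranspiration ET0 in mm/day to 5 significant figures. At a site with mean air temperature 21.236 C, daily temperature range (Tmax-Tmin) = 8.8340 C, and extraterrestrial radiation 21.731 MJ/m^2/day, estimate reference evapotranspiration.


Approach: apply the Hargreaves-Samani method, ET0 = 0.0023*(Tmean+17.8)*sqrt(Tmax-Tmin)*0.408*Ra.
ET0 = 0.0023*(21.236+17.8)*sqrt(8.8340)*0.408*21.731 = 2.3660 mm/day
Therefore the reference evapotranspiration ET0 = 2.3660 mm/day.


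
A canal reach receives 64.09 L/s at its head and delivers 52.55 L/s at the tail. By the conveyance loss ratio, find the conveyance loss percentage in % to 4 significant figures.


Approach: apply the conveyance loss ratio, loss% = ((Q_head - Q_tail)/Q_head)*100.
loss = ((64.09 - 52.55)/64.09)*100 = 18.01 %
Therefore the conveyance loss percentage = 18.01 %.


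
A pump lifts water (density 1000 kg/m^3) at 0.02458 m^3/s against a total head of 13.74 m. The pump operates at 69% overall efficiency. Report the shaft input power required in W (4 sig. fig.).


Approach: apply hydraulic power then efficiency conversion, P = rho*g*Q*H; P_in = P/eta.
Step 1 — hydraulic power (P = rho*g*Q*H):
  P = 1000 * 9.81 * 0.02458 * 13.74 = 3313.12 W
Step 2 — input power: P_in = P/eta = 3313.12 / 0.69 = 4802 W
Therefore the shaft input power required = 4802 W.


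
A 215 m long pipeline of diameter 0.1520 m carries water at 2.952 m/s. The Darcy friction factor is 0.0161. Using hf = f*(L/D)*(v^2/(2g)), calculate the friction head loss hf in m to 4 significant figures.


hf = 0.0161 * (215/0.1520) * (2.952^2 / (2*9.81))
hf = 10.11 m
Therefore the friction head loss hf = 10.11 m.


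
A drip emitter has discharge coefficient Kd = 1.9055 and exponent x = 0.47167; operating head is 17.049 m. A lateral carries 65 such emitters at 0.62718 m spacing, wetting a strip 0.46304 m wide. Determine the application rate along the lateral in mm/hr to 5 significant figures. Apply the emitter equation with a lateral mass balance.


Approach: apply the emitter equation with a lateral mass balance, q = Kd*h^x; Q = n*q; rate = Q/(n*spacing*width).
Step 1 — single emitter flow (q = Kd*h^x):
  q = 1.9055 * 17.049^0.47167 = 7.260464 L/hr
Step 2 — total lateral flow: Q = 65 * 7.260464 = 471.9302 L/hr
Step 3 — wetted area: A = 65 * 0.62718 * 0.46304 = 18.87661 m^2
Step 4 — application rate: Q/A = 471.9302/18.87661 = 25.001 mm/hr
Therefore the application rate along the lateral = 25.001 mm/hr.


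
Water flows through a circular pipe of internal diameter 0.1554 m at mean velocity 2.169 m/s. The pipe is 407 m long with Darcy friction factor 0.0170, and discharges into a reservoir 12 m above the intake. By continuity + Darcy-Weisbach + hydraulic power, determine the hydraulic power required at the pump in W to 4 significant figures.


Approach: apply continuity + Darcy-Weisbach + hydraulic power, Q = A*v; hf = f*(L/D)*(v^2/(2g)); H = static + hf; P = rho*g*Q*H.
Step 1 — flow rate (continuity, Q = A*v):
  A = pi*(0.1554/2)^2 = 0.0189667 m^2
  Q = 0.0189667 * 2.169 = 0.0411388 m^3/s
Step 2 — friction head loss (Darcy-Weisbach):
  hf = 0.0170 * (407/0.1554) * (2.169^2 / (2*9.81))
  hf = 10.6761 m
Step 3 — total head: H = 12 + 10.6761 = 22.6761 m
Step 4 — hydraulic power (P = rho*g*Q*H):
  P = 1000 * 9.81 * 0.0411388 * 22.6761 = 9151 W
Therefore the hydraulic power required at the pump = 9151 W.


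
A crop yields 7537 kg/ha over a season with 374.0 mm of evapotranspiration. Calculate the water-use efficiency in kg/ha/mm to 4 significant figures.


Approach: apply the water-use efficiency ratio, WUE = yield/ET.
WUE = 7537 / 374.0 = 20.15 kg/ha/mm
Therefore the water-use efficiency = 20.15 kg/ha/mm.


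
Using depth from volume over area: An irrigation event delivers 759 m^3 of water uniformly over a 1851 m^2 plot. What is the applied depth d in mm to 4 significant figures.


Approach: apply depth from volume over area, d = (V/A)*1000.
d = (759 / 1851) * 1000 = 410.0 mm
Therefore the applied depth d = 410.0 mm.


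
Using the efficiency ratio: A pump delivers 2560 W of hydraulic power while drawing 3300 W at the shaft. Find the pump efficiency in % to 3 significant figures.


Approach: apply the efficiency ratio, eta = (P_out/P_in)*100.
eta = (2560 / 3300) * 100 = 77.6 %
Therefore the pump efficiency = 77.6 %.


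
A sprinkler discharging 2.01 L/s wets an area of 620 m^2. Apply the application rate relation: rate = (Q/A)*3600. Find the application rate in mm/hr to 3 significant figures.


rate = (2.01 / 620) * 3600 = 11.7 mm/hr
Therefore the application rate = 11.7 mm/hr.


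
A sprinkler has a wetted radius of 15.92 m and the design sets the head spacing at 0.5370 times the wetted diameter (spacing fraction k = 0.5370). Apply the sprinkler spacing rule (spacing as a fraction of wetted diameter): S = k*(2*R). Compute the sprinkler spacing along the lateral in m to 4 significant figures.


S = 0.5370 * (2 * 15.92) = 17.10 m
Therefore the sprinkler spacing along the lateral = 17.10 m.


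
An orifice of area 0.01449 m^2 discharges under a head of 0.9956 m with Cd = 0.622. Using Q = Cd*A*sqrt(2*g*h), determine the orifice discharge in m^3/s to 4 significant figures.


Q = 0.622 * 0.01449 * sqrt(2*9.81*0.9956) = 0.03983 m^3/s
Therefore the orifice discharge = 0.03983 m^3/s.


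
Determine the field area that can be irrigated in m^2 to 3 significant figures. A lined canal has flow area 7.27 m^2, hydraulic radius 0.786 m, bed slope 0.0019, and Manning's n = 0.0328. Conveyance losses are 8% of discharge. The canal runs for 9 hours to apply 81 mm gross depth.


Approach: apply Manning's equation with a conveyance and depth budget, Q = (1/n)*A*R^(2/3)*S^(1/2); Q_field = Q*(1-loss); Area = Q_field*t/(d/1000).
Step 1 — canal discharge (Manning's equation):
  Q = (1/0.0328) * 7.27 * 0.786^(2/3) * 0.0019^(1/2) = 8.2285 m^3/s
Step 2 — delivered flow: Q_field = 8.2285*(1 - 8/100) = 7.5702 m^3/s
Step 3 — volume delivered: V = 7.5702 * 9*3600 = 245270 m^3
Step 4 — area served: A = V / (depth/1000) = 245270 / 0.081 = 3030000 m^2
Therefore the field area that can be irrigated = 3030000 m^2.


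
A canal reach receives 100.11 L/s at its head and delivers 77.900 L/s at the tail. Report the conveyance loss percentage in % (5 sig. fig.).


Approach: apply the conveyance loss ratio, loss% = ((Q_head - Q_tail)/Q_head)*100.
loss = ((100.11 - 77.900)/100.11)*100 = 22.186 %
Therefore the conveyance loss percentage = 22.186 %.


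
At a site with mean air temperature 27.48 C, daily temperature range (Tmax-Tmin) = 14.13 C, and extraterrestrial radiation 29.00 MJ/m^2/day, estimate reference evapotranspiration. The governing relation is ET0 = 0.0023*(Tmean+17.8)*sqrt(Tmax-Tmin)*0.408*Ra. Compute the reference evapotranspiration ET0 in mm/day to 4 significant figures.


ET0 = 0.0023*(27.48+17.8)*sqrt(14.13)*0.408*29.00 = 4.632 mm/day
Therefore the reference evapotranspiration ET0 = 4.632 mm/day.


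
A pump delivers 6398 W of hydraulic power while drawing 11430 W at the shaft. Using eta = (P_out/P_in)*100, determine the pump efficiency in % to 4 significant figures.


eta = (6398 / 11430) * 100 = 55.98 %
Therefore the pump efficiency = 55.98 %.


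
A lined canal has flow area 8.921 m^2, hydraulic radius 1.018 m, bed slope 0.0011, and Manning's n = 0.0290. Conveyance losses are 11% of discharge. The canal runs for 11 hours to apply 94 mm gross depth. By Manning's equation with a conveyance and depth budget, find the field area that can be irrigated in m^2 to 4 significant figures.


Approach: apply Manning's equation with a conveyance and depth budget, Q = (1/n)*A*R^(2/3)*S^(1/2); Q_field = Q*(1-loss); Area = Q_field*t/(d/1000).
Step 1 — canal discharge (Manning's equation):
  Q = (1/0.0290) * 8.921 * 1.018^(2/3) * 0.0011^(1/2) = 10.3247 m^3/s
Step 2 — delivered flow: Q_field = 10.3247*(1 - 11/100) = 9.18898 m^3/s
Step 3 — volume delivered: V = 9.18898 * 11*3600 = 363883 m^3
Step 4 — area served: A = V / (depth/1000) = 363883 / 0.094 = 3871000 m^2
Therefore the field area that can be irrigated = 3871000 m^2.


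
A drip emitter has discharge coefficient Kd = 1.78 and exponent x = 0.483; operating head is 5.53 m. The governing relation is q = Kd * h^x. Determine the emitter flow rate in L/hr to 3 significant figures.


q = 1.78 * 5.53^0.483 = 4.07 L/hr
Therefore the emitter flow rate = 4.07 L/hr.


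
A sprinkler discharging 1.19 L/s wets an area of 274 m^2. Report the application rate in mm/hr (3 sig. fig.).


Approach: apply the application rate relation, rate = (Q/A)*3600.
rate = (1.19 / 274) * 3600 = 15.6 mm/hr
Therefore the application rate = 15.6 mm/hr.


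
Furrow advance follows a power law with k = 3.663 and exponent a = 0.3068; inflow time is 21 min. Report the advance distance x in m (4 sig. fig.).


Approach: apply the power-law advance function, x = k*t^a.
x = 3.663 * 21^0.3068 = 9.322 m
Therefore the advance distance x = 9.322 m.


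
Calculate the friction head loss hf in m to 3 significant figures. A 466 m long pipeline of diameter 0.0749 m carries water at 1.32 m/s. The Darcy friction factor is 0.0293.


Approach: apply the Darcy-Weisbach equation, hf = f*(L/D)*(v^2/(2g)).
hf = 0.0293 * (466/0.0749) * (1.32^2 / (2*9.81))
hf = 16.2 m
Therefore the friction head loss hf = 16.2 m.


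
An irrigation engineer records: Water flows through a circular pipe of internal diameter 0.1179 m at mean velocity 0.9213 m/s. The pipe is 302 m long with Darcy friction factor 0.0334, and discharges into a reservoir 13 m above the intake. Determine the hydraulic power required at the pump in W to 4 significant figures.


Approach: apply continuity + Darcy-Weisbach + hydraulic power, Q = A*v; hf = f*(L/D)*(v^2/(2g)); H = static + hf; P = rho*g*Q*H.
Step 1 — flow rate (continuity, Q = A*v):
  A = pi*(0.1179/2)^2 = 0.0109174 m^2
  Q = 0.0109174 * 0.9213 = 0.0100582 m^3/s
Step 2 — friction head loss (Darcy-Weisbach):
  hf = 0.0334 * (302/0.1179) * (0.9213^2 / (2*9.81))
  hf = 3.70120 m
Step 3 — total head: H = 13 + 3.70120 = 16.7012 m
Step 4 — hydraulic power (P = rho*g*Q*H):
  P = 1000 * 9.81 * 0.0100582 * 16.7012 = 1648 W
Therefore the hydraulic power required at the pump = 1648 W.


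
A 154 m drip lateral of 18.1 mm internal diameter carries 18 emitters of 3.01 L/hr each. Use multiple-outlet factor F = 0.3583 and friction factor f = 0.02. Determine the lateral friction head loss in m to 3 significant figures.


Approach: apply Darcy-Weisbach with the multiple-outlet F-factor, Q = n*q/(3600*1000) m^3/s; v = Q/A; hf = F*f*(L/D)*(v^2/(2g)).
Q = 18*3.01/(3600*1000) = 1.5050e-05 m^3/s
A = pi*(18.1e-3/2)^2 = 2.5730e-04 m^2, so v = Q/A = 0.058491 m/s
hf = 0.3583*0.02*(154/0.0181)*(0.058491^2/(2*9.81)) = 0.0106 m
Therefore the lateral friction head loss = 0.0106 m.


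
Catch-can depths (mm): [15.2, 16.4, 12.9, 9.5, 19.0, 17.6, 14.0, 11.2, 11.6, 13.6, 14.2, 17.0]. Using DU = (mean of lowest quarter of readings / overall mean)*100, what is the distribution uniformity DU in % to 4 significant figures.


sorted lowest 3 of 12: [9.5, 11.2, 11.6] -> mean = 10.7667 mm
overall mean = 14.3500 mm
DU = (10.7667/14.3500)*100 = 75.03 %
Therefore the distribution uniformity DU = 75.03 %.


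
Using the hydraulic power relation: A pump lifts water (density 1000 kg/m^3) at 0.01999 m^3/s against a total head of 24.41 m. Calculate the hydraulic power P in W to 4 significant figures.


Approach: apply the hydraulic power relation, P = rho*g*Q*H.
P = 1000 * 9.81 * 0.01999 * 24.41 = 4787 W
Therefore the hydraulic power P = 4787 W.


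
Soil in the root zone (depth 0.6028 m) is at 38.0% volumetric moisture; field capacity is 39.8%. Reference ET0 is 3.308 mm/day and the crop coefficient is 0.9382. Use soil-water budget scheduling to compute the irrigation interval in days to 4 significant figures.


Approach: apply soil-water budget scheduling, SMD = (FC-theta)/100*depth*1000; ETc = ET0*Kc; interval = SMD/ETc.
Step 1 — soil moisture deficit:
  SMD = (39.8 - 38.0)/100 * 0.6028 * 1000 = 10.8504 mm
Step 2 — daily crop ET (ETc = ET0*Kc):
  ETc = 3.308 * 0.9382 = 3.10357 mm/day
Step 3 — irrigation interval (SMD/ETc):
  interval = 10.8504 / 3.10357 = 3.496 days
Therefore the irrigation interval = 3.496 days.


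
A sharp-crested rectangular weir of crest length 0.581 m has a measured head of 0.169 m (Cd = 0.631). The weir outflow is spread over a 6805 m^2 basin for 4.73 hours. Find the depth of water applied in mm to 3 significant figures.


Approach: apply the rectangular weir equation with a volume-to-depth conversion, Q = (2/3)*Cd*L*sqrt(2g)*H^1.5; d = Q*t/A * 1000.
Step 1 — weir discharge:
  Q = (2/3)*0.631*0.581*sqrt(2*9.81)*0.169^1.5 = 0.075213 m^3/s
Step 2 — volume: V = 0.075213 * 4.73*3600 = 1280.7 m^3
Step 3 — depth: d = V/A * 1000 = 1280.7/6805 * 1000 = 188 mm
Therefore the depth of water applied = 188 mm.


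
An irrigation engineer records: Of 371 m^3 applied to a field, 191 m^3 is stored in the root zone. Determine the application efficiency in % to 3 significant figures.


Approach: apply the application efficiency ratio, Ea = (stored/applied)*100.
Ea = (191/371)*100 = 51.5 %
Therefore the application efficiency = 51.5 %.
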